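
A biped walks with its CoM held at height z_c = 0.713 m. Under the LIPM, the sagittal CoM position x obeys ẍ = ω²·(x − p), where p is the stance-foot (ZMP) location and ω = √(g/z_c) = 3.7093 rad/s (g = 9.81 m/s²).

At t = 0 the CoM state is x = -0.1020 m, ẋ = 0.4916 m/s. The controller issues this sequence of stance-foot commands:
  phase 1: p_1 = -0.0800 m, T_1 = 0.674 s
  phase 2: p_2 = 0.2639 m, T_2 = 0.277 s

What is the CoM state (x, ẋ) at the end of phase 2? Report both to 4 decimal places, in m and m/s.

x = 1.6009, ẋ = 5.4328

phase 1: p=-0.0800, T=0.674, ωT=2.500068, cosh=6.132702, sinh=6.050623; start (x,ẋ)=(-0.102000, 0.491600) → end (x,ẋ)=(0.586980, 2.521078)
phase 2: p=0.2639, T=0.277, ωT=1.027476, cosh=1.575957, sinh=1.218048; start (x,ẋ)=(0.586980, 2.521078) → end (x,ẋ)=(1.600924, 5.432821)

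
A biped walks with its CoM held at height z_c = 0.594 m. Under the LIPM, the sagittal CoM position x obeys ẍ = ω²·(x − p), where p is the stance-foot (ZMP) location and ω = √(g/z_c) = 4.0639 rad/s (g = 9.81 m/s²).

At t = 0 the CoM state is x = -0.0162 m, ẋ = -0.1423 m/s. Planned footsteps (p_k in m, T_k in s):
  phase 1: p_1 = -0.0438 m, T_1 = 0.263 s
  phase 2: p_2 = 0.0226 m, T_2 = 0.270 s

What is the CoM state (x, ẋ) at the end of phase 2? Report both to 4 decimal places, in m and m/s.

phase 1: p=-0.0438, T=0.263, ωT=1.068806, cosh=1.627659, sinh=1.284241; start (x,ẋ)=(-0.016200, -0.142300) → end (x,ẋ)=(-0.043845, -0.087571)
phase 2: p=0.0226, T=0.270, ωT=1.097253, cosh=1.664856, sinh=1.331069; start (x,ẋ)=(-0.043845, -0.087571) → end (x,ẋ)=(-0.116704, -0.505216)

x = -0.1167, ẋ = -0.5052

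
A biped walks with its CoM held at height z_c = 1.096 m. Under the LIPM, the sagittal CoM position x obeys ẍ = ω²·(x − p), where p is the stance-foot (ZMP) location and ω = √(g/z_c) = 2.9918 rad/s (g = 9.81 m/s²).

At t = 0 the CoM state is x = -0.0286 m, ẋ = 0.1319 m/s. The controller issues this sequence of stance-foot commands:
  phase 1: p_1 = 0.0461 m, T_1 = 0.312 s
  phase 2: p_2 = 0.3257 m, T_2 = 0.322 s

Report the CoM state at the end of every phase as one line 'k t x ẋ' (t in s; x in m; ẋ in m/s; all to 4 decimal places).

phase 1: p=0.0461, T=0.312, ωT=0.933442, cosh=1.468223, sinh=1.075024; start (x,ẋ)=(-0.028600, 0.131900) → end (x,ẋ)=(-0.016181, -0.046596)
phase 2: p=0.3257, T=0.322, ωT=0.963360, cosh=1.501047, sinh=1.119438; start (x,ẋ)=(-0.016181, -0.046596) → end (x,ẋ)=(-0.204915, -1.214950)

1 0.3120 -0.0162 -0.0466
2 0.6340 -0.2049 -1.2150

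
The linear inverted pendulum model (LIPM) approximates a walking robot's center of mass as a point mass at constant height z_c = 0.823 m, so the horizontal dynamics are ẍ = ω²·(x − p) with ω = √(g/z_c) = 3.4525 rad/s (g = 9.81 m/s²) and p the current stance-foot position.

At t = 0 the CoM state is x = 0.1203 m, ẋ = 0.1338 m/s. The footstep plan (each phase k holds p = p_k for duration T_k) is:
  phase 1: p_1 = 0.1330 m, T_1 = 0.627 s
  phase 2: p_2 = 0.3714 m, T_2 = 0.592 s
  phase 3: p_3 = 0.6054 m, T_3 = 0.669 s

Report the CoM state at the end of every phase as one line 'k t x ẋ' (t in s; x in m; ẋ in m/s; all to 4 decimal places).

phase 1: p=0.1330, T=0.627, ωT=2.164718, cosh=4.413461, sinh=4.298679; start (x,ẋ)=(0.120300, 0.133800) → end (x,ẋ)=(0.243542, 0.402038)
phase 2: p=0.3714, T=0.592, ωT=2.043880, cosh=3.925016, sinh=3.795491; start (x,ẋ)=(0.243542, 0.402038) → end (x,ẋ)=(0.311535, -0.097433)
phase 3: p=0.6054, T=0.669, ωT=2.309723, cosh=5.085459, sinh=4.986170; start (x,ẋ)=(0.311535, -0.097433) → end (x,ẋ)=(-1.029752, -5.554300)

1 0.6270 0.2435 0.4020
2 1.2190 0.3115 -0.0974
3 1.8880 -1.0298 -5.5543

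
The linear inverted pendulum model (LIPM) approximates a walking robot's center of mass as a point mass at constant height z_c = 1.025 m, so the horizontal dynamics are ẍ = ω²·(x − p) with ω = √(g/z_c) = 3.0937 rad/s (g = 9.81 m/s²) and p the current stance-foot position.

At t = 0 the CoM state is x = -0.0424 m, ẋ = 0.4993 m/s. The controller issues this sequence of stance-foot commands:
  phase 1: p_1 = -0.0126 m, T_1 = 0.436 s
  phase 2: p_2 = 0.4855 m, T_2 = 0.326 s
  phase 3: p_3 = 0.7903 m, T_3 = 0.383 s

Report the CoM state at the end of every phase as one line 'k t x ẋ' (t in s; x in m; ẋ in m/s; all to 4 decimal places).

phase 1: p=-0.0126, T=0.436, ωT=1.348853, cosh=2.056271, sinh=1.796733; start (x,ẋ)=(-0.042400, 0.499300) → end (x,ẋ)=(0.216102, 0.861051)
phase 2: p=0.4855, T=0.326, ωT=1.008546, cosh=1.553181, sinh=1.188432; start (x,ẋ)=(0.216102, 0.861051) → end (x,ẋ)=(0.397846, 0.346887)
phase 3: p=0.7903, T=0.383, ωT=1.184887, cosh=1.788049, sinh=1.482268; start (x,ẋ)=(0.397846, 0.346887) → end (x,ẋ)=(0.254775, -1.179422)

1 0.4360 0.2161 0.8611
2 0.7620 0.3978 0.3469
3 1.1450 0.2548 -1.1794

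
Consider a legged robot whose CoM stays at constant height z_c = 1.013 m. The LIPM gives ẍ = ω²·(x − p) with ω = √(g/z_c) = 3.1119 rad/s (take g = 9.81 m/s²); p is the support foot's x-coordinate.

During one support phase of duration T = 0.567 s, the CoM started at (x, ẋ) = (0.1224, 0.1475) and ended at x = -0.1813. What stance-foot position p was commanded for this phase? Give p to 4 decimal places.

p = 0.3409

ωT = 3.1119·0.567 = 1.764447; cosh(ωT) = 3.004813, sinh(ωT) = 2.833532
x(T) = p + (x₀−p)·cosh(ωT) + (ẋ₀/ω)·sinh(ωT) ⇒ p·(1 − cosh) = x(T) − x₀·cosh − (ẋ₀/ω)·sinh
numerator   = -0.1813 − (0.1224)·3.004813 − (0.1475/3.1119)·2.833532 = -0.683395
denominator = 1 − 3.004813 = -2.004813
p = -0.683395 / -2.004813 = 0.3409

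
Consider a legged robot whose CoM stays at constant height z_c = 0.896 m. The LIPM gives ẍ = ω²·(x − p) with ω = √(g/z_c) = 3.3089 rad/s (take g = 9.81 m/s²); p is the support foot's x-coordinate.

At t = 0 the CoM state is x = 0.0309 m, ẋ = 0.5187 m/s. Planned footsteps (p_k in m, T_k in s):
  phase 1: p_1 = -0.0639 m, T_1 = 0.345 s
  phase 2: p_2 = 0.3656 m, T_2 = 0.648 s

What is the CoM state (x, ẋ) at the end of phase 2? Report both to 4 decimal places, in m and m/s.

x = 1.8683, ẋ = 5.1466

phase 1: p=-0.0639, T=0.345, ωT=1.141570, cosh=1.725500, sinh=1.406183; start (x,ẋ)=(0.030900, 0.518700) → end (x,ẋ)=(0.320109, 1.336114)
phase 2: p=0.3656, T=0.648, ωT=2.144167, cosh=4.326048, sinh=4.208882; start (x,ẋ)=(0.320109, 1.336114) → end (x,ẋ)=(1.868326, 5.146552)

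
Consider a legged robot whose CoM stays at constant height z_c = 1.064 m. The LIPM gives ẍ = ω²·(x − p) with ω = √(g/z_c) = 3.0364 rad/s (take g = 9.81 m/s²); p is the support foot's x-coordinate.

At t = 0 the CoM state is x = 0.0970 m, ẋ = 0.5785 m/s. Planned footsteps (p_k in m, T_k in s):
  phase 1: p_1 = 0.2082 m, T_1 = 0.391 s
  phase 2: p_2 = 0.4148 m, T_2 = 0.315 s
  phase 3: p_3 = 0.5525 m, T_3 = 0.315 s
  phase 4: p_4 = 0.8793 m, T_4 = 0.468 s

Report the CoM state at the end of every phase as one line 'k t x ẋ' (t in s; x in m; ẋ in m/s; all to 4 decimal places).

1 0.3910 0.2922 0.5345
2 0.7060 0.4269 0.3853
3 1.0210 0.5057 0.1525
4 1.4890 0.1585 -1.8779

phase 1: p=0.2082, T=0.391, ωT=1.187232, cosh=1.791530, sinh=1.486466; start (x,ẋ)=(0.097000, 0.578500) → end (x,ẋ)=(0.292186, 0.534499)
phase 2: p=0.4148, T=0.315, ωT=0.956466, cosh=1.493366, sinh=1.109117; start (x,ẋ)=(0.292186, 0.534499) → end (x,ẋ)=(0.426930, 0.385271)
phase 3: p=0.5525, T=0.315, ωT=0.956466, cosh=1.493366, sinh=1.109117; start (x,ẋ)=(0.426930, 0.385271) → end (x,ẋ)=(0.505708, 0.152467)
phase 4: p=0.8793, T=0.468, ωT=1.421035, cosh=2.191435, sinh=1.949971; start (x,ẋ)=(0.505708, 0.152467) → end (x,ẋ)=(0.158512, -1.877875)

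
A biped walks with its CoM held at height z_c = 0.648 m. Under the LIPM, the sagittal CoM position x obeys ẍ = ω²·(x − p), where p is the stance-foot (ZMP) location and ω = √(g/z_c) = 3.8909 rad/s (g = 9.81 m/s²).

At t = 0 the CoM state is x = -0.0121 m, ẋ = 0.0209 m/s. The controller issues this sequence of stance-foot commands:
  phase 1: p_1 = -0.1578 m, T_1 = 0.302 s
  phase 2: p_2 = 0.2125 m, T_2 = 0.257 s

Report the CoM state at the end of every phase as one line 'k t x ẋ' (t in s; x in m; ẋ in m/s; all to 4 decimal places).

phase 1: p=-0.1578, T=0.302, ωT=1.175052, cosh=1.773557, sinh=1.464754; start (x,ẋ)=(-0.012100, 0.020900) → end (x,ẋ)=(0.108475, 0.867442)
phase 2: p=0.2125, T=0.257, ωT=0.999961, cosh=1.543035, sinh=1.175141; start (x,ẋ)=(0.108475, 0.867442) → end (x,ẋ)=(0.313974, 0.862855)

1 0.3020 0.1085 0.8674
2 0.5590 0.3140 0.8629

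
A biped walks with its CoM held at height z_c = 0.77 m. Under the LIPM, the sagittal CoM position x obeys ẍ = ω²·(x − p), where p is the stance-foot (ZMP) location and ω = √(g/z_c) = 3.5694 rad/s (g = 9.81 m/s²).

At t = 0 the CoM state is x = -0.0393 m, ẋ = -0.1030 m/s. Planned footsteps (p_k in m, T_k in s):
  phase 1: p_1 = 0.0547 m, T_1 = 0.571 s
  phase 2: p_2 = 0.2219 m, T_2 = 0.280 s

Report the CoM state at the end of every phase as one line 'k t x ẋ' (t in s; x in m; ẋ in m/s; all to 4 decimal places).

1 0.5710 -0.4211 -1.6680
2 0.8510 -1.3186 -5.2678

phase 1: p=0.0547, T=0.571, ωT=2.038127, cosh=3.903247, sinh=3.772974; start (x,ẋ)=(-0.039300, -0.103000) → end (x,ẋ)=(-0.421080, -1.667956)
phase 2: p=0.2219, T=0.280, ωT=0.999432, cosh=1.542413, sinh=1.174325; start (x,ẋ)=(-0.421080, -1.667956) → end (x,ẋ)=(-1.318594, -5.267814)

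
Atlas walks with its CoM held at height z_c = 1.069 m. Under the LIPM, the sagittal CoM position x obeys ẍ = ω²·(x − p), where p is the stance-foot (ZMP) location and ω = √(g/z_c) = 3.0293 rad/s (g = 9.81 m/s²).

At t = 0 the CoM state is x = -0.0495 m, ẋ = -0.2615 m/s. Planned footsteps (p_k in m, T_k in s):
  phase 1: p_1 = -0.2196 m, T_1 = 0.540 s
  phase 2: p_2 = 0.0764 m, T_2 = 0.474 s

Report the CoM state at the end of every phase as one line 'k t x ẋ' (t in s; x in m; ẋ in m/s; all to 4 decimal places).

1 0.5400 0.0204 0.5758
2 1.0140 0.3289 0.9423

phase 1: p=-0.2196, T=0.540, ωT=1.635822, cosh=2.664234, sinh=2.469442; start (x,ẋ)=(-0.049500, -0.261500) → end (x,ẋ)=(0.020415, 0.575767)
phase 2: p=0.0764, T=0.474, ωT=1.435888, cosh=2.220640, sinh=1.982736; start (x,ẋ)=(0.020415, 0.575767) → end (x,ẋ)=(0.328928, 0.942309)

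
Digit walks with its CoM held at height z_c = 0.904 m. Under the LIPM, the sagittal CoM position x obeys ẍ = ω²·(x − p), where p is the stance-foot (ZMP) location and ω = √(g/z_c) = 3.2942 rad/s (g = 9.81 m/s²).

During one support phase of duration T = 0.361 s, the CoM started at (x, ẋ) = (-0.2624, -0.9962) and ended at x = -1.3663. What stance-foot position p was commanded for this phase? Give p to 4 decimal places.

ωT = 3.2942·0.361 = 1.189206; cosh(ωT) = 1.794468, sinh(ωT) = 1.490005
x(T) = p + (x₀−p)·cosh(ωT) + (ẋ₀/ω)·sinh(ωT) ⇒ p·(1 − cosh) = x(T) − x₀·cosh − (ẋ₀/ω)·sinh
numerator   = -1.3663 − (-0.2624)·1.794468 − (-0.9962/3.2942)·1.490005 = -0.444839
denominator = 1 − 1.794468 = -0.794468
p = -0.444839 / -0.794468 = 0.5599

p = 0.5599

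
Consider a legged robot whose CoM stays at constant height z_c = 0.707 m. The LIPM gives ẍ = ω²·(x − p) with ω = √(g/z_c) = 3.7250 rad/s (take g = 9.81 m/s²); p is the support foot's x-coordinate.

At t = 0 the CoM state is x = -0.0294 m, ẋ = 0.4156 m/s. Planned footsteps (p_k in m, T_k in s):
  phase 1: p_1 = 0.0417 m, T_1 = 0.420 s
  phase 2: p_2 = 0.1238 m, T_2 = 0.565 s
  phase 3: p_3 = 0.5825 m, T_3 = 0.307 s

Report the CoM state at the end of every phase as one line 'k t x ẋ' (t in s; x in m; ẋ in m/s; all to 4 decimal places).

phase 1: p=0.0417, T=0.420, ωT=1.564500, cosh=2.494738, sinh=2.285546; start (x,ẋ)=(-0.029400, 0.415600) → end (x,ẋ)=(0.119324, 0.431492)
phase 2: p=0.1238, T=0.565, ωT=2.104625, cosh=4.162959, sinh=4.041067; start (x,ẋ)=(0.119324, 0.431492) → end (x,ẋ)=(0.573269, 1.728900)
phase 3: p=0.5825, T=0.307, ωT=1.143575, cosh=1.728322, sinh=1.409644; start (x,ẋ)=(0.573269, 1.728900) → end (x,ẋ)=(1.220810, 2.939624)

1 0.4200 0.1193 0.4315
2 0.9850 0.5733 1.7289
3 1.2920 1.2208 2.9396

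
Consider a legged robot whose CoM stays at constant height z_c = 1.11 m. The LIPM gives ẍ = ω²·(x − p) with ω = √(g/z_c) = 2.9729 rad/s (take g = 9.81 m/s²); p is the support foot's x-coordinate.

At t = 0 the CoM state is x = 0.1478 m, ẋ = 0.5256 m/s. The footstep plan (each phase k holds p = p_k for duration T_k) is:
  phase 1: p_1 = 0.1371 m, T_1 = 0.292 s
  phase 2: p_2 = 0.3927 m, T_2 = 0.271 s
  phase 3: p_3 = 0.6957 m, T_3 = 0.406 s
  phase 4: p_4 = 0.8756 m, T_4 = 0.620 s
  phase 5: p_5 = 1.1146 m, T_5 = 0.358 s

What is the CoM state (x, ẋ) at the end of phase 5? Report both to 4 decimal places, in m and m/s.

phase 1: p=0.1371, T=0.292, ωT=0.868087, cosh=1.401051, sinh=0.981297; start (x,ẋ)=(0.147800, 0.525600) → end (x,ẋ)=(0.325582, 0.767608)
phase 2: p=0.3927, T=0.271, ωT=0.805656, cosh=1.342479, sinh=0.895685; start (x,ẋ)=(0.325582, 0.767608) → end (x,ẋ)=(0.533862, 0.851776)
phase 3: p=0.6957, T=0.406, ωT=1.206997, cosh=1.821262, sinh=1.522168; start (x,ẋ)=(0.533862, 0.851776) → end (x,ẋ)=(0.837073, 0.818951)
phase 4: p=0.8756, T=0.620, ωT=1.843198, cosh=3.237509, sinh=3.079198; start (x,ẋ)=(0.837073, 0.818951) → end (x,ẋ)=(1.599102, 2.298681)
phase 5: p=1.1146, T=0.358, ωT=1.064298, cosh=1.621887, sinh=1.276917; start (x,ẋ)=(1.599102, 2.298681) → end (x,ẋ)=(2.887735, 5.567443)

x = 2.8877, ẋ = 5.5674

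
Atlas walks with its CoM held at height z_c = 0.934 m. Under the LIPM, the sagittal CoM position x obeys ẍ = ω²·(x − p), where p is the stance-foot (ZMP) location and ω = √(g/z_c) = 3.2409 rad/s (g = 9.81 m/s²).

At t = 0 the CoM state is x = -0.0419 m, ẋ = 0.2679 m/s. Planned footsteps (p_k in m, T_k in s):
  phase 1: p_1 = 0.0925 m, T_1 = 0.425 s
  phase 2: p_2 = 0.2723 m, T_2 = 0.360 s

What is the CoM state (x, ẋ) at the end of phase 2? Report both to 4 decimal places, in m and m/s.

phase 1: p=0.0925, T=0.425, ωT=1.377382, cosh=2.108374, sinh=1.856137; start (x,ẋ)=(-0.041900, 0.267900) → end (x,ẋ)=(-0.037433, -0.243657)
phase 2: p=0.2723, T=0.360, ωT=1.166724, cosh=1.761420, sinh=1.450035; start (x,ẋ)=(-0.037433, -0.243657) → end (x,ẋ)=(-0.382286, -1.884747)

x = -0.3823, ẋ = -1.8847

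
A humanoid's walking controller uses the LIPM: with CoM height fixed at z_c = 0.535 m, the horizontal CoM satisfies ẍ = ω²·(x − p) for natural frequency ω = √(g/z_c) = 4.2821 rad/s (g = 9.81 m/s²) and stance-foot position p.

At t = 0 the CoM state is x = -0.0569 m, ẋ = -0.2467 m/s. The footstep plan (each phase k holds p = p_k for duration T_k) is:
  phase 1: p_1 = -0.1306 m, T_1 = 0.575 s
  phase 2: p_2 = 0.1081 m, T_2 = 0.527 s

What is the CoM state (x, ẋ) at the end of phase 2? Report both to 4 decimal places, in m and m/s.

phase 1: p=-0.1306, T=0.575, ωT=2.462207, cosh=5.907963, sinh=5.822716; start (x,ẋ)=(-0.056900, -0.246700) → end (x,ẋ)=(-0.030641, 0.380101)
phase 2: p=0.1081, T=0.527, ωT=2.256667, cosh=4.827949, sinh=4.723250; start (x,ẋ)=(-0.030641, 0.380101) → end (x,ẋ)=(-0.142475, -0.970988)

x = -0.1425, ẋ = -0.9710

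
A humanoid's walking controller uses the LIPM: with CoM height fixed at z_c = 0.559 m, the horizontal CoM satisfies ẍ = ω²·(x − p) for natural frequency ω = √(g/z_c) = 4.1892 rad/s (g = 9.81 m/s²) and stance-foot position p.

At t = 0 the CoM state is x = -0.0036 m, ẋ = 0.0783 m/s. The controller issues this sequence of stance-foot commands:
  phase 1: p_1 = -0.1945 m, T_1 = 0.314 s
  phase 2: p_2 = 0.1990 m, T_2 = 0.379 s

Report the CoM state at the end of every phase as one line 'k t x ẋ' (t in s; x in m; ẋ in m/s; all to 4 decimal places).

1 0.3140 0.2191 1.5391
2 0.6930 1.1114 4.1197

phase 1: p=-0.1945, T=0.314, ωT=1.315409, cosh=1.997319, sinh=1.728955; start (x,ẋ)=(-0.003600, 0.078300) → end (x,ẋ)=(0.219104, 1.539067)
phase 2: p=0.1990, T=0.379, ωT=1.587707, cosh=2.548455, sinh=2.344061; start (x,ẋ)=(0.219104, 1.539067) → end (x,ẋ)=(1.111417, 4.119659)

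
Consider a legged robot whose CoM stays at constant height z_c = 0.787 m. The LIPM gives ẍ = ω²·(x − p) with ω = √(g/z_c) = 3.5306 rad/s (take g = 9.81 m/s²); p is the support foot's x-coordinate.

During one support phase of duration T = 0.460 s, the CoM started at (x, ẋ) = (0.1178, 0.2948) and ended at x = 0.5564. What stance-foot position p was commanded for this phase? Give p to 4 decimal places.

p = -0.0259

ωT = 3.5306·0.460 = 1.624076; cosh(ωT) = 2.635411, sinh(ωT) = 2.438318
x(T) = p + (x₀−p)·cosh(ωT) + (ẋ₀/ω)·sinh(ωT) ⇒ p·(1 − cosh) = x(T) − x₀·cosh − (ẋ₀/ω)·sinh
numerator   = 0.5564 − (0.1178)·2.635411 − (0.2948/3.5306)·2.438318 = 0.042353
denominator = 1 − 2.635411 = -1.635411
p = 0.042353 / -1.635411 = -0.0259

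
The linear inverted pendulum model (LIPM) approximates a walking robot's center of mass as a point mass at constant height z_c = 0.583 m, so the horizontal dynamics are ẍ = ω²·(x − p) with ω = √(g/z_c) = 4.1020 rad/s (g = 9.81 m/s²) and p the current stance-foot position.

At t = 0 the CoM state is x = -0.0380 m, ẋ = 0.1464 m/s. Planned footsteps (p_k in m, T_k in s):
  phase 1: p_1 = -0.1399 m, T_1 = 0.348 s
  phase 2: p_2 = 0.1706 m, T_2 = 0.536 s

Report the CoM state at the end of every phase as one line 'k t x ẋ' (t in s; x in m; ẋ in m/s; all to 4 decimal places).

phase 1: p=-0.1399, T=0.348, ωT=1.427496, cosh=2.204079, sinh=1.964170; start (x,ẋ)=(-0.038000, 0.146400) → end (x,ẋ)=(0.154797, 1.143688)
phase 2: p=0.1706, T=0.536, ωT=2.198672, cosh=4.561993, sinh=4.451043; start (x,ẋ)=(0.154797, 1.143688) → end (x,ẋ)=(1.339511, 4.928957)

1 0.3480 0.1548 1.1437
2 0.8840 1.3395 4.9290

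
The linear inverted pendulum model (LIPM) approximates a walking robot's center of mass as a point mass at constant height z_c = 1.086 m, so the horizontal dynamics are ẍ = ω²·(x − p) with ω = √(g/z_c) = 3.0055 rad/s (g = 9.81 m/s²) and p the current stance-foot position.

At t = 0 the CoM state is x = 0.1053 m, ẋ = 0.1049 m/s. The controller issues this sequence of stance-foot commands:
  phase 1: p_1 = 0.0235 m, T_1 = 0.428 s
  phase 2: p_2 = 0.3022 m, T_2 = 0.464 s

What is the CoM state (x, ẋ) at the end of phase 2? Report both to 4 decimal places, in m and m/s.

phase 1: p=0.0235, T=0.428, ωT=1.286354, cosh=1.947921, sinh=1.671645; start (x,ẋ)=(0.105300, 0.104900) → end (x,ẋ)=(0.241185, 0.615311)
phase 2: p=0.3022, T=0.464, ωT=1.394552, cosh=2.140556, sinh=1.892612; start (x,ẋ)=(0.241185, 0.615311) → end (x,ẋ)=(0.559065, 0.970037)

x = 0.5591, ẋ = 0.9700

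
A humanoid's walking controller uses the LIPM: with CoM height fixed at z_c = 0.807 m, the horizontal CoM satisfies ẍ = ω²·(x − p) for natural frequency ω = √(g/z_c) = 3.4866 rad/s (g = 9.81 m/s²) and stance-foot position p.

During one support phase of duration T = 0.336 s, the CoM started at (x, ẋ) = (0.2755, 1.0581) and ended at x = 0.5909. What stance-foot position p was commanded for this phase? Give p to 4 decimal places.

p = 0.4411

ωT = 3.4866·0.336 = 1.171498; cosh(ωT) = 1.768362, sinh(ωT) = 1.458460
x(T) = p + (x₀−p)·cosh(ωT) + (ẋ₀/ω)·sinh(ωT) ⇒ p·(1 − cosh) = x(T) − x₀·cosh − (ẋ₀/ω)·sinh
numerator   = 0.5909 − (0.2755)·1.768362 − (1.0581/3.4866)·1.458460 = -0.338891
denominator = 1 − 1.768362 = -0.768362
p = -0.338891 / -0.768362 = 0.4411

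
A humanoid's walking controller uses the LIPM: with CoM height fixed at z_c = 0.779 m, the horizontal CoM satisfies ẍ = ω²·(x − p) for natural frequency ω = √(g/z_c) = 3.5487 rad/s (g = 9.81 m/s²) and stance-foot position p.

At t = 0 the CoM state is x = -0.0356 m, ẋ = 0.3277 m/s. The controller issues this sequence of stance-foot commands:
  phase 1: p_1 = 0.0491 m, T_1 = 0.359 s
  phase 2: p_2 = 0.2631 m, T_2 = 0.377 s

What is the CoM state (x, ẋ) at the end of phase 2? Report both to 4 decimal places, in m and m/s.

x = -0.1272, ẋ = -1.1396

phase 1: p=0.0491, T=0.359, ωT=1.273983, cosh=1.927390, sinh=1.647675; start (x,ẋ)=(-0.035600, 0.327700) → end (x,ẋ)=(0.038002, 0.136356)
phase 2: p=0.2631, T=0.377, ωT=1.337860, cosh=2.036643, sinh=1.774236; start (x,ẋ)=(0.038002, 0.136356) → end (x,ẋ)=(-0.127170, -1.139558)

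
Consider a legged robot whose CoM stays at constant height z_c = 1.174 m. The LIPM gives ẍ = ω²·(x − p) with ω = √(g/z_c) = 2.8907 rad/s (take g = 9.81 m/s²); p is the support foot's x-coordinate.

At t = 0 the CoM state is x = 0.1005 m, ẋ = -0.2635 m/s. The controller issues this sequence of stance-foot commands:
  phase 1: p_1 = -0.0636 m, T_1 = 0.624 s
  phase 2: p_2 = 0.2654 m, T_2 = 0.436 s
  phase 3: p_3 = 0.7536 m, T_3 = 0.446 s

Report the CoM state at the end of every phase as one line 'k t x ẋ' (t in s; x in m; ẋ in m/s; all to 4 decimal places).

phase 1: p=-0.0636, T=0.624, ωT=1.803797, cosh=3.118666, sinh=2.953994; start (x,ẋ)=(0.100500, -0.263500) → end (x,ẋ)=(0.178904, 0.579499)
phase 2: p=0.2654, T=0.436, ωT=1.260345, cosh=1.905097, sinh=1.621541; start (x,ẋ)=(0.178904, 0.579499) → end (x,ẋ)=(0.425687, 0.698561)
phase 3: p=0.7536, T=0.446, ωT=1.289252, cosh=1.952774, sinh=1.677297; start (x,ẋ)=(0.425687, 0.698561) → end (x,ẋ)=(0.518592, -0.225777)

1 0.6240 0.1789 0.5795
2 1.0600 0.4257 0.6986
3 1.5060 0.5186 -0.2258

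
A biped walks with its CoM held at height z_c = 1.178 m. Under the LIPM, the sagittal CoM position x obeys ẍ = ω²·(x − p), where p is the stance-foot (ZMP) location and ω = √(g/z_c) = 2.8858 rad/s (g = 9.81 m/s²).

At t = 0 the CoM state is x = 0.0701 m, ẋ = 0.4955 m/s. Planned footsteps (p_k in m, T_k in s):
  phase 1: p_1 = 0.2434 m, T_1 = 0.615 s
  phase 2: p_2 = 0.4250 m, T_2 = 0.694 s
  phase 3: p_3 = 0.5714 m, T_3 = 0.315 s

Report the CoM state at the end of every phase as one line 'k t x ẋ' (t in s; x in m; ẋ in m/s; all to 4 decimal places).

phase 1: p=0.2434, T=0.615, ωT=1.774767, cosh=3.034215, sinh=2.864692; start (x,ẋ)=(0.070100, 0.495500) → end (x,ẋ)=(0.209446, 0.070795)
phase 2: p=0.4250, T=0.694, ωT=2.002745, cosh=3.772166, sinh=3.637202; start (x,ẋ)=(0.209446, 0.070795) → end (x,ẋ)=(-0.298876, -1.995453)
phase 3: p=0.5714, T=0.315, ωT=0.909027, cosh=1.442411, sinh=1.039495; start (x,ẋ)=(-0.298876, -1.995453) → end (x,ẋ)=(-1.402679, -5.488898)

1 0.6150 0.2094 0.0708
2 1.3090 -0.2989 -1.9955
3 1.6240 -1.4027 -5.4889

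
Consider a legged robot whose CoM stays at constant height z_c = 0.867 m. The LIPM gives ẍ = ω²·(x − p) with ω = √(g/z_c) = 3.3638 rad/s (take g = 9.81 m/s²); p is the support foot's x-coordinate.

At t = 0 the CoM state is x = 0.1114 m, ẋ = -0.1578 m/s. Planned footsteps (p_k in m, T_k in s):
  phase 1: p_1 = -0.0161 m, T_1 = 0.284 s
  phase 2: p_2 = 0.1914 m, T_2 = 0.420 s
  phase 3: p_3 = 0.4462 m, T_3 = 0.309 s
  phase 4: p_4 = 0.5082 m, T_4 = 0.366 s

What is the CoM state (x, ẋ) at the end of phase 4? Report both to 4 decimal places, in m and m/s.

x = -0.8162, ẋ = -4.2938

phase 1: p=-0.0161, T=0.284, ωT=0.955319, cosh=1.492095, sinh=1.107405; start (x,ẋ)=(0.111400, -0.157800) → end (x,ẋ)=(0.122192, 0.239496)
phase 2: p=0.1914, T=0.420, ωT=1.412796, cosh=2.175443, sinh=1.931981; start (x,ẋ)=(0.122192, 0.239496) → end (x,ẋ)=(0.178396, 0.071244)
phase 3: p=0.4462, T=0.309, ωT=1.039414, cosh=1.590611, sinh=1.236949; start (x,ẋ)=(0.178396, 0.071244) → end (x,ẋ)=(0.046427, -1.000969)
phase 4: p=0.5082, T=0.366, ωT=1.231151, cosh=1.858563, sinh=1.566606; start (x,ẋ)=(0.046427, -1.000969) → end (x,ẋ)=(-0.816211, -4.293795)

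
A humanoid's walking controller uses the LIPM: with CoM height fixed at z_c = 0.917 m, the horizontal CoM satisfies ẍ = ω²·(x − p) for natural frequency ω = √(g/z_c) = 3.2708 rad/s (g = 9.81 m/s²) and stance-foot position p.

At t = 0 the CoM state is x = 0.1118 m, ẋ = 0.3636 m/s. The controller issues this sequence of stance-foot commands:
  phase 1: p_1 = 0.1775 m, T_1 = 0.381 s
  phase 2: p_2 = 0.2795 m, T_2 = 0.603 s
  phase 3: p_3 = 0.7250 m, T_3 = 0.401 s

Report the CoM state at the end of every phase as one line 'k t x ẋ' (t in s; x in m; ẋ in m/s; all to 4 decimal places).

1 0.3810 0.2311 0.3417
2 0.9840 0.4704 0.6940
3 1.3850 0.5834 -0.0519

phase 1: p=0.1775, T=0.381, ωT=1.246175, cosh=1.882310, sinh=1.594707; start (x,ẋ)=(0.111800, 0.363600) → end (x,ẋ)=(0.231109, 0.341719)
phase 2: p=0.2795, T=0.603, ωT=1.972292, cosh=3.663135, sinh=3.523998; start (x,ẋ)=(0.231109, 0.341719) → end (x,ẋ)=(0.470408, 0.693989)
phase 3: p=0.7250, T=0.401, ωT=1.311591, cosh=1.990733, sinh=1.721342; start (x,ẋ)=(0.470408, 0.693989) → end (x,ẋ)=(0.583404, -0.051851)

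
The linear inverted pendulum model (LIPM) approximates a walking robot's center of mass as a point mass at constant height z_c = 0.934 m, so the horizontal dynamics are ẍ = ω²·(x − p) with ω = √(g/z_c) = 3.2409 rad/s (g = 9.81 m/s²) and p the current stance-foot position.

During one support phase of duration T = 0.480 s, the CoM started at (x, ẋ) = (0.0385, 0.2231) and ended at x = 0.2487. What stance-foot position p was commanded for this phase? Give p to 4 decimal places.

p = 0.0016

ωT = 3.2409·0.480 = 1.555632; cosh(ωT) = 2.474568, sinh(ωT) = 2.263512
x(T) = p + (x₀−p)·cosh(ωT) + (ẋ₀/ω)·sinh(ωT) ⇒ p·(1 − cosh) = x(T) − x₀·cosh − (ẋ₀/ω)·sinh
numerator   = 0.2487 − (0.0385)·2.474568 − (0.2231/3.2409)·2.263512 = -0.002389
denominator = 1 − 2.474568 = -1.474568
p = -0.002389 / -1.474568 = 0.0016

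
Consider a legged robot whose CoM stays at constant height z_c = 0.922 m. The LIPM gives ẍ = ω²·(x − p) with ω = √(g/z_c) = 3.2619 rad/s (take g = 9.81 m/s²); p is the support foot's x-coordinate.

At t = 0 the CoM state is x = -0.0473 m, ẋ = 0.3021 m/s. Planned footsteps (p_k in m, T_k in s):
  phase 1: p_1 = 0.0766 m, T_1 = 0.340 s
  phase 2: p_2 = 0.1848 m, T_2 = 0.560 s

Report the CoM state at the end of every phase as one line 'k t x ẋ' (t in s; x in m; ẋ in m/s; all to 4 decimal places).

phase 1: p=0.0766, T=0.340, ωT=1.109046, cosh=1.680669, sinh=1.350796; start (x,ẋ)=(-0.047300, 0.302100) → end (x,ẋ)=(-0.006531, -0.038193)
phase 2: p=0.1848, T=0.560, ωT=1.826664, cosh=3.187037, sinh=3.026088; start (x,ẋ)=(-0.006531, -0.038193) → end (x,ẋ)=(-0.460412, -2.010315)

1 0.3400 -0.0065 -0.0382
2 0.9000 -0.4604 -2.0103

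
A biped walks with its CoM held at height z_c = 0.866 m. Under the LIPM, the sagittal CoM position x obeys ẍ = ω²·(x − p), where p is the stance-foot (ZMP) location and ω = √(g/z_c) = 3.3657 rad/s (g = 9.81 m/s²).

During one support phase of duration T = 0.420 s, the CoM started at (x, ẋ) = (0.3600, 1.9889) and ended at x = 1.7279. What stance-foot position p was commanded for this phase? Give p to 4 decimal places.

p = 0.1687

ωT = 3.3657·0.420 = 1.413594; cosh(ωT) = 2.176985, sinh(ωT) = 1.933718
x(T) = p + (x₀−p)·cosh(ωT) + (ẋ₀/ω)·sinh(ωT) ⇒ p·(1 − cosh) = x(T) − x₀·cosh − (ẋ₀/ω)·sinh
numerator   = 1.7279 − (0.3600)·2.176985 − (1.9889/3.3657)·1.933718 = -0.198510
denominator = 1 − 2.176985 = -1.176985
p = -0.198510 / -1.176985 = 0.1687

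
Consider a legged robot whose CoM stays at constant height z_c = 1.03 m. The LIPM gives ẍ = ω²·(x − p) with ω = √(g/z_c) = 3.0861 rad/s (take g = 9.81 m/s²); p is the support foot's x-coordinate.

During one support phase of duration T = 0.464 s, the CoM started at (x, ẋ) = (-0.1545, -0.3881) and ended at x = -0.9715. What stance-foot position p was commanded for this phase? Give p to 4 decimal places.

p = 0.3144

ωT = 3.0861·0.464 = 1.431950; cosh(ωT) = 2.212850, sinh(ωT) = 1.974007
x(T) = p + (x₀−p)·cosh(ωT) + (ẋ₀/ω)·sinh(ωT) ⇒ p·(1 − cosh) = x(T) − x₀·cosh − (ẋ₀/ω)·sinh
numerator   = -0.9715 − (-0.1545)·2.212850 − (-0.3881/3.0861)·1.974007 = -0.381369
denominator = 1 − 2.212850 = -1.212850
p = -0.381369 / -1.212850 = 0.3144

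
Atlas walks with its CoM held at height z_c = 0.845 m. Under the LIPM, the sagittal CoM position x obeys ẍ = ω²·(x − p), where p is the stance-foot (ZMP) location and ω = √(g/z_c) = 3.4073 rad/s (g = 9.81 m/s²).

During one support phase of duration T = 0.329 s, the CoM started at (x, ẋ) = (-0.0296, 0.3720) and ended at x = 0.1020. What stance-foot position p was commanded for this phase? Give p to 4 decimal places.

p = -0.0037

ωT = 3.4073·0.329 = 1.121002; cosh(ωT) = 1.696939, sinh(ωT) = 1.370986
x(T) = p + (x₀−p)·cosh(ωT) + (ẋ₀/ω)·sinh(ωT) ⇒ p·(1 − cosh) = x(T) − x₀·cosh − (ẋ₀/ω)·sinh
numerator   = 0.1020 − (-0.0296)·1.696939 − (0.3720/3.4073)·1.370986 = 0.002549
denominator = 1 − 1.696939 = -0.696939
p = 0.002549 / -0.696939 = -0.0037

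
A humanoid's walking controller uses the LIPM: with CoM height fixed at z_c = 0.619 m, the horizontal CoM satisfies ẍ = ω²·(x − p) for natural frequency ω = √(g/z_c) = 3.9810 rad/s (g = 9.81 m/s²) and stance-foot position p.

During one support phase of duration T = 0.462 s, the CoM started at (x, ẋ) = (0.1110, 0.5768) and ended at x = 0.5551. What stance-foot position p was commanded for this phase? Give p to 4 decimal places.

ωT = 3.9810·0.462 = 1.839222; cosh(ωT) = 3.225291, sinh(ωT) = 3.066350
x(T) = p + (x₀−p)·cosh(ωT) + (ẋ₀/ω)·sinh(ωT) ⇒ p·(1 − cosh) = x(T) − x₀·cosh − (ẋ₀/ω)·sinh
numerator   = 0.5551 − (0.1110)·3.225291 − (0.5768/3.9810)·3.066350 = -0.247185
denominator = 1 − 3.225291 = -2.225291
p = -0.247185 / -2.225291 = 0.1111

p = 0.1111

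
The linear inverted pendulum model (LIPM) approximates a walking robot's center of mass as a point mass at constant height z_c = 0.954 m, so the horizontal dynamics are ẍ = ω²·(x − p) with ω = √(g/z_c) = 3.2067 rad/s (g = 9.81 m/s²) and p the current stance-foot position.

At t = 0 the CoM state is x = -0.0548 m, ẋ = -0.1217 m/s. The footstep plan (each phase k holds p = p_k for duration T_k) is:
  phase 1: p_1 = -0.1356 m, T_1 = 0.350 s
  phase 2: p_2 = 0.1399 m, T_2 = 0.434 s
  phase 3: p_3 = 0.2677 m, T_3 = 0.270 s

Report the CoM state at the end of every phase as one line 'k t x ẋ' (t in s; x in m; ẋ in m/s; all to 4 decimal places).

1 0.3500 -0.0505 0.1491
2 0.7840 -0.1788 -0.8333
3 1.0540 -0.6111 -2.5662

phase 1: p=-0.1356, T=0.350, ωT=1.122345, cosh=1.698783, sinh=1.373267; start (x,ẋ)=(-0.054800, -0.121700) → end (x,ẋ)=(-0.050456, 0.149074)
phase 2: p=0.1399, T=0.434, ωT=1.391708, cosh=2.135181, sinh=1.886531; start (x,ẋ)=(-0.050456, 0.149074) → end (x,ẋ)=(-0.178844, -0.833269)
phase 3: p=0.2677, T=0.270, ωT=0.865809, cosh=1.398820, sinh=0.978109; start (x,ẋ)=(-0.178844, -0.833269) → end (x,ẋ)=(-0.611098, -2.566178)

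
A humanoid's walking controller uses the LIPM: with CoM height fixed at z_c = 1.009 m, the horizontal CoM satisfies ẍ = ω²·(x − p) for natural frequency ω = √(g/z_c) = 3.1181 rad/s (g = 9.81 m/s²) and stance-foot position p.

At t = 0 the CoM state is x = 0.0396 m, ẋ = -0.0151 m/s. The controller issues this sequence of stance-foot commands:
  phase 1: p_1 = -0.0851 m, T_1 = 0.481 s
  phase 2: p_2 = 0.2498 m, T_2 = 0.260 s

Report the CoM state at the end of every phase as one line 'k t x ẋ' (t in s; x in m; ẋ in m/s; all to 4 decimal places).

1 0.4810 0.1979 0.7922
2 0.7410 0.4092 0.9211

phase 1: p=-0.0851, T=0.481, ωT=1.499806, cosh=2.351997, sinh=2.128823; start (x,ẋ)=(0.039600, -0.015100) → end (x,ẋ)=(0.197885, 0.792229)
phase 2: p=0.2498, T=0.260, ωT=0.810706, cosh=1.347020, sinh=0.902476; start (x,ẋ)=(0.197885, 0.792229) → end (x,ẋ)=(0.409165, 0.921058)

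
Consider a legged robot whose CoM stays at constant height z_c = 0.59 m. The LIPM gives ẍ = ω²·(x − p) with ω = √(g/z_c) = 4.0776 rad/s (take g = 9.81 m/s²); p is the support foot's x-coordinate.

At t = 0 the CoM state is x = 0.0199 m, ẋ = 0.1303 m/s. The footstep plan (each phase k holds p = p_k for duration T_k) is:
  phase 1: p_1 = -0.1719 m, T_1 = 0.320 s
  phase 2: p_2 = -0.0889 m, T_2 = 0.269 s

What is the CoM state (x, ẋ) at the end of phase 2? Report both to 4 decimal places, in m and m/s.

x = 1.0155, ẋ = 4.5575

phase 1: p=-0.1719, T=0.320, ωT=1.304832, cosh=1.979144, sinh=1.707926; start (x,ẋ)=(0.019900, 0.130300) → end (x,ẋ)=(0.262277, 1.593623)
phase 2: p=-0.0889, T=0.269, ωT=1.096874, cosh=1.664352, sinh=1.330439; start (x,ẋ)=(0.262277, 1.593623) → end (x,ẋ)=(1.015549, 4.557483)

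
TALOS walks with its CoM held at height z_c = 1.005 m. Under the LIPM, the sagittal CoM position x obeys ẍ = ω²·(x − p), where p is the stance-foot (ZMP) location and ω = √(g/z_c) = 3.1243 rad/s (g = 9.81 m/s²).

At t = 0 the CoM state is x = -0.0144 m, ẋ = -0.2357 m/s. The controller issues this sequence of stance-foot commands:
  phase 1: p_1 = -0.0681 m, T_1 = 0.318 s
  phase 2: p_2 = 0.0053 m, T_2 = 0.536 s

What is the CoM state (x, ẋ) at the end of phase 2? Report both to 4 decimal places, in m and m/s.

x = -0.3496, ẋ = -1.0940

phase 1: p=-0.0681, T=0.318, ωT=0.993527, cosh=1.535506, sinh=1.165238; start (x,ẋ)=(-0.014400, -0.235700) → end (x,ẋ)=(-0.073550, -0.166421)
phase 2: p=0.0053, T=0.536, ωT=1.674625, cosh=2.762085, sinh=2.574707; start (x,ẋ)=(-0.073550, -0.166421) → end (x,ẋ)=(-0.349636, -1.093950)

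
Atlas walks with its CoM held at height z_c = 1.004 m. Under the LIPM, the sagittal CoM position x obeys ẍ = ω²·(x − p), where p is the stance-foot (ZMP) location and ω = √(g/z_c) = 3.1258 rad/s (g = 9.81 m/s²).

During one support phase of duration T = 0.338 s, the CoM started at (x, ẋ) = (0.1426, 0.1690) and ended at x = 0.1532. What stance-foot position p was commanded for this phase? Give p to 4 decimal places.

ωT = 3.1258·0.338 = 1.056520; cosh(ωT) = 1.612004, sinh(ωT) = 1.264341
x(T) = p + (x₀−p)·cosh(ωT) + (ẋ₀/ω)·sinh(ωT) ⇒ p·(1 − cosh) = x(T) − x₀·cosh − (ẋ₀/ω)·sinh
numerator   = 0.1532 − (0.1426)·1.612004 − (0.1690/3.1258)·1.264341 = -0.145030
denominator = 1 − 1.612004 = -0.612004
p = -0.145030 / -0.612004 = 0.2370

p = 0.2370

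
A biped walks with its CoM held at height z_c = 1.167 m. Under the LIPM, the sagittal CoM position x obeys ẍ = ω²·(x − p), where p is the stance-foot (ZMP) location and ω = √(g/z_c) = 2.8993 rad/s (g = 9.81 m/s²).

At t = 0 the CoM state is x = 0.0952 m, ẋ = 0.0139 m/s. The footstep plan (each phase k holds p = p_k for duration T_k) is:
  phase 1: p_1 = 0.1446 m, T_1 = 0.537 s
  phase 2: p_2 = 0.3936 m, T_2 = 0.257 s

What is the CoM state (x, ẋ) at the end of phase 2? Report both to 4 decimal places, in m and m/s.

x = -0.1534, ẋ = -1.2275

phase 1: p=0.1446, T=0.537, ωT=1.556924, cosh=2.477495, sinh=2.266711; start (x,ẋ)=(0.095200, 0.013900) → end (x,ẋ)=(0.033079, -0.290214)
phase 2: p=0.3936, T=0.257, ωT=0.745120, cosh=1.290686, sinh=0.816009; start (x,ẋ)=(0.033079, -0.290214) → end (x,ẋ)=(-0.153400, -1.227514)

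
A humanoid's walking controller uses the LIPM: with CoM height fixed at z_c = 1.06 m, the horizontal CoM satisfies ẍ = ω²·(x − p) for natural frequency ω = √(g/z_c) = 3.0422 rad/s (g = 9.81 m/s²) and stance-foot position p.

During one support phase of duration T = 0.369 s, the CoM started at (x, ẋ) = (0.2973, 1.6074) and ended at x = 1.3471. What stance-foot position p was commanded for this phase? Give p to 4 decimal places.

p = -0.1662

ωT = 3.0422·0.369 = 1.122572; cosh(ωT) = 1.699094, sinh(ωT) = 1.373652
x(T) = p + (x₀−p)·cosh(ωT) + (ẋ₀/ω)·sinh(ωT) ⇒ p·(1 − cosh) = x(T) − x₀·cosh − (ẋ₀/ω)·sinh
numerator   = 1.3471 − (0.2973)·1.699094 − (1.6074/3.0422)·1.373652 = 0.116166
denominator = 1 − 1.699094 = -0.699094
p = 0.116166 / -0.699094 = -0.1662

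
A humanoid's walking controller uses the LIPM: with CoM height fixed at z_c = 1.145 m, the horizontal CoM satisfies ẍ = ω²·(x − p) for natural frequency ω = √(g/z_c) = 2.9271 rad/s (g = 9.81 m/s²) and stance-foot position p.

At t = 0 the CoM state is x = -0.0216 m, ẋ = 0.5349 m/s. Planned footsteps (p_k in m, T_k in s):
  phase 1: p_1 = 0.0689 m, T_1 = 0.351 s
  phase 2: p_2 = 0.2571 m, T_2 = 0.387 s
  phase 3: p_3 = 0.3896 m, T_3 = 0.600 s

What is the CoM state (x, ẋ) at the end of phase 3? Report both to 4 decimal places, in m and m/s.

phase 1: p=0.0689, T=0.351, ωT=1.027412, cosh=1.575879, sinh=1.217947; start (x,ẋ)=(-0.021600, 0.534900) → end (x,ẋ)=(0.148851, 0.520300)
phase 2: p=0.2571, T=0.387, ωT=1.132788, cosh=1.713216, sinh=1.391082; start (x,ẋ)=(0.148851, 0.520300) → end (x,ẋ)=(0.318915, 0.450616)
phase 3: p=0.3896, T=0.600, ωT=1.756260, cosh=2.981714, sinh=2.809025; start (x,ẋ)=(0.318915, 0.450616) → end (x,ẋ)=(0.611278, 0.762420)

x = 0.6113, ẋ = 0.7624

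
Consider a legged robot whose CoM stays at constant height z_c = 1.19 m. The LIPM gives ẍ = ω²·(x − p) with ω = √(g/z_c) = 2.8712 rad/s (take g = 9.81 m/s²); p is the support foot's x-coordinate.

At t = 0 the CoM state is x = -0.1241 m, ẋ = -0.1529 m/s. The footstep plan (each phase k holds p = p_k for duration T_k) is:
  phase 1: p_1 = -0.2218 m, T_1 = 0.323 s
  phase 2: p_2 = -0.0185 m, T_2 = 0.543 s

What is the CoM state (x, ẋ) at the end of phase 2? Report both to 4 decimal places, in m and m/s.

x = -0.2498, ẋ = -0.5774

phase 1: p=-0.2218, T=0.323, ωT=0.927398, cosh=1.461752, sinh=1.066170; start (x,ẋ)=(-0.124100, -0.152900) → end (x,ẋ)=(-0.135764, 0.075576)
phase 2: p=-0.0185, T=0.543, ωT=1.559062, cosh=2.482346, sinh=2.272012; start (x,ẋ)=(-0.135764, 0.075576) → end (x,ẋ)=(-0.249785, -0.577351)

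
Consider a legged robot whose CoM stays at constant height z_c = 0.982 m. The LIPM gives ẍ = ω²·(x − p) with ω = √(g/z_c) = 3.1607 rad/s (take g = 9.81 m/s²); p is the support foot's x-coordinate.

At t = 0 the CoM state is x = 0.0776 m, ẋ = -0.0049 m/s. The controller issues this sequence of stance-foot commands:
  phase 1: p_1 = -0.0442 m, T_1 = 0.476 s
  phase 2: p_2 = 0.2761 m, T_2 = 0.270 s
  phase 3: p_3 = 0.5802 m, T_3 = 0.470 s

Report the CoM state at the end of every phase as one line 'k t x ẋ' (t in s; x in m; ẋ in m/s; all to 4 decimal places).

1 0.4760 0.2402 0.8122
2 0.7460 0.4732 1.0173
3 1.2160 1.0061 1.6531

phase 1: p=-0.0442, T=0.476, ωT=1.504493, cosh=2.362001, sinh=2.139871; start (x,ẋ)=(0.077600, -0.004900) → end (x,ẋ)=(0.240174, 0.812219)
phase 2: p=0.2761, T=0.270, ωT=0.853389, cosh=1.386779, sinh=0.960810; start (x,ẋ)=(0.240174, 0.812219) → end (x,ẋ)=(0.473183, 1.017268)
phase 3: p=0.5802, T=0.470, ωT=1.485529, cosh=2.321842, sinh=2.095459; start (x,ẋ)=(0.473183, 1.017268) → end (x,ẋ)=(1.006144, 1.653148)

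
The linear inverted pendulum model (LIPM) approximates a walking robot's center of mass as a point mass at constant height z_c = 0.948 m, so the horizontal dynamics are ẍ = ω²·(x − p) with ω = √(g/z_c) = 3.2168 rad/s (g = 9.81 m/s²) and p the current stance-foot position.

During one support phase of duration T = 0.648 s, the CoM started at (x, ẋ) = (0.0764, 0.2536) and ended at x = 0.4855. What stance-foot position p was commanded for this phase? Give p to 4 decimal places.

p = 0.0449

ωT = 3.2168·0.648 = 2.084486; cosh(ωT) = 4.082416, sinh(ωT) = 3.958045
x(T) = p + (x₀−p)·cosh(ωT) + (ẋ₀/ω)·sinh(ωT) ⇒ p·(1 − cosh) = x(T) − x₀·cosh − (ẋ₀/ω)·sinh
numerator   = 0.4855 − (0.0764)·4.082416 − (0.2536/3.2168)·3.958045 = -0.138433
denominator = 1 − 4.082416 = -3.082416
p = -0.138433 / -3.082416 = 0.0449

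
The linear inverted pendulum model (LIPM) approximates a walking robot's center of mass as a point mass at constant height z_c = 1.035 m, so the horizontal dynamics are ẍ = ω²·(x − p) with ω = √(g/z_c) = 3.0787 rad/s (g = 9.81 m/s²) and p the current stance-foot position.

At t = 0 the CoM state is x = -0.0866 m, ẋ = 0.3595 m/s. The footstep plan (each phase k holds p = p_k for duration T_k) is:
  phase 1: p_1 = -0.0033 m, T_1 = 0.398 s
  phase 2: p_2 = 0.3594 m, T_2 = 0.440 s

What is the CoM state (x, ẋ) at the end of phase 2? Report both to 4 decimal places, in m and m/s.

x = -0.1769, ẋ = -1.3164

phase 1: p=-0.0033, T=0.398, ωT=1.225323, cosh=1.849464, sinh=1.555801; start (x,ẋ)=(-0.086600, 0.359500) → end (x,ẋ)=(0.024311, 0.265888)
phase 2: p=0.3594, T=0.440, ωT=1.354628, cosh=2.066681, sinh=1.808638; start (x,ẋ)=(0.024311, 0.265888) → end (x,ẋ)=(-0.176922, -1.316356)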